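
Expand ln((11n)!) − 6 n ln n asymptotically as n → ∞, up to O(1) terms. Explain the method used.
ln((11n)!) − 6 n ln n = 5 n ln n + 11(ln 11 − 1) n + (1/2) ln(2π·11n) + O(1/n)

Stirling: ln((11n)!) = 11n ln(11n) − 11n + (1/2) ln(2π·11n) + O(1/n).
Expand 11n ln(11n) = 11n (ln n + ln 11) = 11n ln n + 11n ln 11.
Subtract 6n ln n: leading term is (11 − 6) n ln n = 5 n ln n. The next term is 11n ln 11 − 11n = 11(ln 11 − 1) n. Then the (1/2) ln(2π·11n) correction.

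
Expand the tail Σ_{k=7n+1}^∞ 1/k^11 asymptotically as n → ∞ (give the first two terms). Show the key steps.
Σ_{k>7n} 1/k^11 = 1/(10 · (7n)^10) − 1/(2 · (7n)^11) + O(1/(7n)^12)

Compare to the integral: ∫_{7n}^∞ x^(−11) dx = [−x^(−10)/10]_{7n}^∞ = 1/((11−1)·(7n)^10). The Euler-Maclaurin correction adds −f(7n)/2 = −1/(2·(7n)^11). Euler-Maclaurin then gives
  Σ_{k>7n} 1/k^11 = ∫_{7n}^∞ dx/x^11 − 1/(2·(7n)^11) + O(1/(7n)^12).
(Equivalently this is ζ(11) − Σ_{k≤7n} 1/k^11.)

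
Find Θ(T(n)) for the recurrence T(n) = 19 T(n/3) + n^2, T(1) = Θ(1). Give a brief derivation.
T(n) = Θ(n^(log_3 19))

Master theorem: compare f(n) = n^2 to n^(log_3 19) where log_3 19 ≈ 2.680. Since 2 < log_3 19, we have f(n) = O(n^(log_3 19 − ε)) for some ε > 0 — Case 1. Hence T(n) = Θ(n^(log_3 19)).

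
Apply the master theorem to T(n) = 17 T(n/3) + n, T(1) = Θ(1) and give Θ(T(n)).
T(n) = Θ(n^(log_3 17))

Master theorem: compare f(n) = n to n^(log_3 17) where log_3 17 ≈ 2.579. Since 1 < log_3 17, we have f(n) = O(n^(log_3 17 − ε)) for some ε > 0 — Case 1. Hence T(n) = Θ(n^(log_3 17)).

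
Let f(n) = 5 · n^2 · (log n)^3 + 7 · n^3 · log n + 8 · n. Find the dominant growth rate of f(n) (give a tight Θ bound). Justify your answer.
f(n) ∈ Θ(n^3 · log n)

Compare the terms by growth order. For large n, n^a · (log n)^b dominates n^a' · (log n)^b' iff a > a', or (a = a' and b > b'). Ranking the 3 terms shows the dominant one is 7 · n^3 · log n. Hence f(n) ∈ Θ(n^3 · log n).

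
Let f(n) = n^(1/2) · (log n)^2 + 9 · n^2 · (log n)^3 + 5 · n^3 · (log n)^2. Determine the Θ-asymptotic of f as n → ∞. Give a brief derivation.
f(n) ∈ Θ(n^3 · (log n)^2)

Compare the terms by growth order. For large n, n^a · (log n)^b dominates n^a' · (log n)^b' iff a > a', or (a = a' and b > b'). Ranking the 3 terms shows the dominant one is 5 · n^3 · (log n)^2. Hence f(n) ∈ Θ(n^3 · (log n)^2).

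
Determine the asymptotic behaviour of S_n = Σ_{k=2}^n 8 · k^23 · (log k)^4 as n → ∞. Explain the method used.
S_n ~ n^24 · (log n)^4 / 3

By integral comparison, S_n = ∫_1^n 8 · x^23 · (log x)^4 dx + O(n^23 · (log n)^4). For the integral, the leading term of ∫_1^n x^23 (log x)^4 dx is n^24/24 · (log n)^4 (by repeated integration by parts; each step lowers the log-exponent and produces a relatively O(1/log n) correction). Hence S_n ~ n^24 · (log n)^4 / 3.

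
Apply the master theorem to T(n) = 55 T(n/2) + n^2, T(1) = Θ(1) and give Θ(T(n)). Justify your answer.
T(n) = Θ(n^(log_2 55))

Master theorem: compare f(n) = n^2 to n^(log_2 55) where log_2 55 ≈ 5.781. Since 2 < log_2 55, we have f(n) = O(n^(log_2 55 − ε)) for some ε > 0 — Case 1. Hence T(n) = Θ(n^(log_2 55)).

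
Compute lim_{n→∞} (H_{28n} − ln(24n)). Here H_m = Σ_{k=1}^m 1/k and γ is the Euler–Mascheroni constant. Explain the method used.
lim = ln(7/6) + γ

By Euler-Maclaurin, H_m = ln m + γ + O(1/m). So
  H_{28n} − ln(24n) = ln(28n) + γ − ln(24n) + O(1/n)
                       = ln(28/24) + γ + O(1/n).
Hence the limit is ln(28/24) + γ (= ln(7/6)).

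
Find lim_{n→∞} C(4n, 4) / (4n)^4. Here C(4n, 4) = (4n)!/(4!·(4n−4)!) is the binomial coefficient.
lim = 1/4! = 1/24

With N = 4n → ∞: C(N, 4) / N^4 = [N(N−1)…(N−3)] / (4! · N^4) = (1/4!) · 1 · (1 − 1/(4n)) · (1 − 2/(4n)) · (1 − 3/(4n)). Each factor → 1 as N → ∞, so the limit is 1/4! = 1/24.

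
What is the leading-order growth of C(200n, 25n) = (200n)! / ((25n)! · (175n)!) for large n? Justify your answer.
C(200n, 25n) ~ (16777216/823543)^(25n) · sqrt(4/(7π·25n))

Write N = 25n. Apply Stirling to each factorial:
  (8N)! ~ sqrt(2π·8N) · (8N/e)^(8N),
  N! ~ sqrt(2π N) · (N/e)^N,
  (7N)! ~ sqrt(2π·7N) · (7N/e)^(7N).
The exponential factors combine to (8N)^(8N) / (N^N · (7N)^(7N)) = 8^(8N)/7^(7N) = (8^8/7^7)^N = (16777216/823543)^N.
The square-root prefactors combine to sqrt(2π·8N) / (sqrt(2π N)·sqrt(2π·7N)) = sqrt(8 / (2π·7·N)) = sqrt(4/(7π·25n)).
Substituting N = 25n: C(200n, 25n) ~ (16777216/823543)^(25n) · sqrt(4/(7π·25n)).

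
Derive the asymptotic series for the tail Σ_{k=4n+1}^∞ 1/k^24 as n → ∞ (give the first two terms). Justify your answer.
Σ_{k>4n} 1/k^24 = 1/(23 · (4n)^23) − 1/(2 · (4n)^24) + O(1/(4n)^25)

Compare to the integral: ∫_{4n}^∞ x^(−24) dx = [−x^(−23)/23]_{4n}^∞ = 1/((24−1)·(4n)^23). The Euler-Maclaurin correction adds −f(4n)/2 = −1/(2·(4n)^24). Euler-Maclaurin then gives
  Σ_{k>4n} 1/k^24 = ∫_{4n}^∞ dx/x^24 − 1/(2·(4n)^24) + O(1/(4n)^25).
(Equivalently this is ζ(24) − Σ_{k≤4n} 1/k^24.)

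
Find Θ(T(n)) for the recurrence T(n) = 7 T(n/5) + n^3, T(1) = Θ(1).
T(n) = Θ(n^3)

log_5 7 ≈ 1.209. f(n) = n^3 dominates n^(log_5 7) since 3 > 1.209, and the regularity condition a·f(n/b) = 7·(n/5)^3 = (7/125)·n^3 ≤ c·f(n) holds with c = 7/125 ≈ 0.056 < 1. So this is Case 3: T(n) = Θ(f(n)) = Θ(n^3).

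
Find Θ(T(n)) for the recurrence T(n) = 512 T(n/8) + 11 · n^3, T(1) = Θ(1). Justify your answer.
T(n) = Θ(n^3 log n)

log_8 512 = 3, and f(n) = 11 · n^3 = Θ(n^(log_8 512)). This is Case 2 of the master theorem: T(n) = Θ(f(n) · log n) = Θ(n^3 log n).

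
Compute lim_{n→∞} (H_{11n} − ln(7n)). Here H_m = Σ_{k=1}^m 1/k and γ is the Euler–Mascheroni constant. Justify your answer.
lim = ln(11/7) + γ

By Euler-Maclaurin, H_m = ln m + γ + O(1/m). So
  H_{11n} − ln(7n) = ln(11n) + γ − ln(7n) + O(1/n)
                       = ln(11/7) + γ + O(1/n).
Hence the limit is ln(11/7) + γ.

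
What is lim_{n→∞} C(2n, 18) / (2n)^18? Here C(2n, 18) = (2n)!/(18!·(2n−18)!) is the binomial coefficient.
lim = 1/18! = 1/6402373705728000

With N = 2n → ∞: C(N, 18) / N^18 = [N(N−1)…(N−17)] / (18! · N^18) = (1/18!) · 1 · (1 − 1/(2n)) · … · (1 − 17/(2n)). Each factor → 1 as N → ∞, so the limit is 1/18! = 1/6402373705728000.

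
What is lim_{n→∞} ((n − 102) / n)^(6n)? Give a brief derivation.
lim = e^(−612)

Rewrite as (1 − 102/n)^(6n). By the standard limit (1 + x/n)^n → e^x, we have (1 − 102/n)^n → e^(−102), and raising to the 6th power gives e^(−612).
More precisely, ln[(1 − 102/n)^(6n)] = 6n · ln(1 − 102/n) = 6n · (-102/n + O(1/n^2)) = -612 + O(1/n) → -612.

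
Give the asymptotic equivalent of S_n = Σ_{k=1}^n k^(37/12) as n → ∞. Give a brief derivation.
S_n ~ (12/49) · n^(49/12)

Integral comparison: Σ_{k=1}^n k^(37/12) = ∫_0^n x^(37/12) dx + O(n^(37/12)). The integral is n^(1 + 37/12) / (1 + 37/12) = n^((37+12)/12) / ((37+12)/12) = (12/49) · n^(49/12).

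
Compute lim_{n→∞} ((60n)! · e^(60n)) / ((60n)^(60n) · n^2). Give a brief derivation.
lim = 0

Stirling: (60n)! ~ sqrt(2π·60n) · (60n/e)^(60n). Hence
  (60n)! · e^(60n) / (60n)^(60n) ~ sqrt(2π·60n).
Dividing by n^2: sqrt(2π·60n) / n^2 = sqrt(2π·60) · n^((1−4)/2), so the expression behaves like sqrt(2π·60) · n^((1−4)/2) → 0.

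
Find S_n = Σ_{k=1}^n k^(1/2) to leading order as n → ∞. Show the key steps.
S_n ~ (2/3) · n^(3/2)

Integral comparison: Σ_{k=1}^n k^(1/2) = ∫_0^n x^(1/2) dx + O(n^(1/2)). The integral is n^(1 + 1/2) / (1 + 1/2) = n^((1+2)/2) / ((1+2)/2) = (2/3) · n^(3/2).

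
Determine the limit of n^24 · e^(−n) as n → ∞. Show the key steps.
lim = 0

Exponentials with base > 1 dominate every fixed polynomial: for any fixed c, n^c / e^n → 0 as n → ∞ (e.g. by the ratio test, or since e^n grows faster than any power of n). Hence n^24 · e^(−n) = n^24 / e^n → 0.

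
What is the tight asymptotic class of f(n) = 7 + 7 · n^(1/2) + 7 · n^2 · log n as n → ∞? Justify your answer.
f(n) ∈ Θ(n^2 · log n)

Compare the terms by growth order. For large n, n^a · (log n)^b dominates n^a' · (log n)^b' iff a > a', or (a = a' and b > b'). Ranking the 3 terms shows the dominant one is 7 · n^2 · log n. Hence f(n) ∈ Θ(n^2 · log n).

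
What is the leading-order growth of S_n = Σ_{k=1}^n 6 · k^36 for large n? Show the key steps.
S_n ~ 6 · n^37 / 37

By integral comparison (Euler-Maclaurin), Σ_{k=1}^n 6 · k^36 = 6 · ∫_0^n x^36 dx + O(n^36) = 6 · n^37/37 + O(n^36). (Equivalently, Faulhaber's formula gives the same leading term.)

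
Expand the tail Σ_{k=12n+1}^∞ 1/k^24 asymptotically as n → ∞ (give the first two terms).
Σ_{k>12n} 1/k^24 = 1/(23 · (12n)^23) − 1/(2 · (12n)^24) + O(1/(12n)^25)

Compare to the integral: ∫_{12n}^∞ x^(−24) dx = [−x^(−23)/23]_{12n}^∞ = 1/((24−1)·(12n)^23). The Euler-Maclaurin correction adds −f(12n)/2 = −1/(2·(12n)^24). Euler-Maclaurin then gives
  Σ_{k>12n} 1/k^24 = ∫_{12n}^∞ dx/x^24 − 1/(2·(12n)^24) + O(1/(12n)^25).
(Equivalently this is ζ(24) − Σ_{k≤12n} 1/k^24.)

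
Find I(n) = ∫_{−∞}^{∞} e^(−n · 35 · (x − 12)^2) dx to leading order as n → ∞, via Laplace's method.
I(n) = sqrt(π/(35n))

Here φ(x) = 35 · (x − 12)^2 has its unique minimum at x* = 12 with φ(x*) = 0 and φ''(x*) = 70. Laplace's method gives
  I(n) ~ e^(−n φ(x*)) · sqrt(2π / (n · φ''(x*))) = sqrt(2π / (70n)) = sqrt(π/(35n)).
This is exact: substituting u = (x − 12)·sqrt(35n) gives I(n) = (1/sqrt(35n)) ∫_{−∞}^{∞} e^(−u^2) du = sqrt(π/(35n)).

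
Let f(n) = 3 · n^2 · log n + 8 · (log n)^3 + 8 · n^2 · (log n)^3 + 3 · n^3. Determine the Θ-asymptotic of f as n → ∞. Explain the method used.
f(n) ∈ Θ(n^3)

Compare the terms by growth order. For large n, n^a · (log n)^b dominates n^a' · (log n)^b' iff a > a', or (a = a' and b > b'). Ranking the 4 terms shows the dominant one is 3 · n^3. Hence f(n) ∈ Θ(n^3).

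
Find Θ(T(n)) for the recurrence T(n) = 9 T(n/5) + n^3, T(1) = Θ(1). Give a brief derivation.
T(n) = Θ(n^3)

log_5 9 ≈ 1.365. f(n) = n^3 dominates n^(log_5 9) since 3 > 1.365, and the regularity condition a·f(n/b) = 9·(n/5)^3 = (9/125)·n^3 ≤ c·f(n) holds with c = 9/125 ≈ 0.072 < 1. So this is Case 3: T(n) = Θ(f(n)) = Θ(n^3).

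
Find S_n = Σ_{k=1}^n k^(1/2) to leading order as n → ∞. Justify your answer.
S_n ~ (2/3) · n^(3/2)

Integral comparison: Σ_{k=1}^n k^(1/2) = ∫_0^n x^(1/2) dx + O(n^(1/2)). The integral is n^(1 + 1/2) / (1 + 1/2) = n^((1+2)/2) / ((1+2)/2) = (2/3) · n^(3/2).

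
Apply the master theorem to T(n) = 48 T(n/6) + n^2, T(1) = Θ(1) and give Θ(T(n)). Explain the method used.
T(n) = Θ(n^(log_6 48))

Master theorem: compare f(n) = n^2 to n^(log_6 48) where log_6 48 ≈ 2.161. Since 2 < log_6 48, we have f(n) = O(n^(log_6 48 − ε)) for some ε > 0 — Case 1. Hence T(n) = Θ(n^(log_6 48)).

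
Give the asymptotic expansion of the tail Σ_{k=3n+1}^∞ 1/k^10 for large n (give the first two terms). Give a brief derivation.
Σ_{k>3n} 1/k^10 = 1/(9 · (3n)^9) − 1/(2 · (3n)^10) + O(1/(3n)^11)

Compare to the integral: ∫_{3n}^∞ x^(−10) dx = [−x^(−9)/9]_{3n}^∞ = 1/((10−1)·(3n)^9). The Euler-Maclaurin correction adds −f(3n)/2 = −1/(2·(3n)^10). Euler-Maclaurin then gives
  Σ_{k>3n} 1/k^10 = ∫_{3n}^∞ dx/x^10 − 1/(2·(3n)^10) + O(1/(3n)^11).
(Equivalently this is ζ(10) − Σ_{k≤3n} 1/k^10.)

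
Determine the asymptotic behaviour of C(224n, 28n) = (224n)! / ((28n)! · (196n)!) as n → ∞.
C(224n, 28n) ~ (16777216/823543)^(28n) · sqrt(4/(7π·28n))

Write N = 28n. Apply Stirling to each factorial:
  (8N)! ~ sqrt(2π·8N) · (8N/e)^(8N),
  N! ~ sqrt(2π N) · (N/e)^N,
  (7N)! ~ sqrt(2π·7N) · (7N/e)^(7N).
The exponential factors combine to (8N)^(8N) / (N^N · (7N)^(7N)) = 8^(8N)/7^(7N) = (8^8/7^7)^N = (16777216/823543)^N.
The square-root prefactors combine to sqrt(2π·8N) / (sqrt(2π N)·sqrt(2π·7N)) = sqrt(8 / (2π·7·N)) = sqrt(4/(7π·28n)).
Substituting N = 28n: C(224n, 28n) ~ (16777216/823543)^(28n) · sqrt(4/(7π·28n)).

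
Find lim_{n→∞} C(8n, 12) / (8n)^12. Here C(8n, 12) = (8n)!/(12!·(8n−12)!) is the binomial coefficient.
lim = 1/12! = 1/479001600

With N = 8n → ∞: C(N, 12) / N^12 = [N(N−1)…(N−11)] / (12! · N^12) = (1/12!) · 1 · (1 − 1/(8n)) · … · (1 − 11/(8n)). Each factor → 1 as N → ∞, so the limit is 1/12! = 1/479001600.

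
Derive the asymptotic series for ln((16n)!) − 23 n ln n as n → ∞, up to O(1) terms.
ln((16n)!) − 23 n ln n = −7 n ln n + 16(ln 16 − 1) n + (1/2) ln(2π·16n) + O(1/n)

Stirling: ln((16n)!) = 16n ln(16n) − 16n + (1/2) ln(2π·16n) + O(1/n).
Expand 16n ln(16n) = 16n (ln n + ln 16) = 16n ln n + 16n ln 16.
Subtract 23n ln n: leading term is (16 − 23) n ln n = −7 n ln n. The next term is 16n ln 16 − 16n = 16(ln 16 − 1) n. Then the (1/2) ln(2π·16n) correction.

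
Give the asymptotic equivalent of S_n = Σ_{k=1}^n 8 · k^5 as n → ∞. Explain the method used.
S_n ~ 4 · n^6 / 3

By integral comparison (Euler-Maclaurin), Σ_{k=1}^n 8 · k^5 = 8 · ∫_0^n x^5 dx + O(n^5) = 8 · n^6/6 = 4 · n^6 / 3 + O(n^5). (Equivalently, Faulhaber's formula gives the same leading term.)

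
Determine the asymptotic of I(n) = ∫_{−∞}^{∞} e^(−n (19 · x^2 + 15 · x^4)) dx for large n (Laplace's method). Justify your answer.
I(n) ~ sqrt(π/(19n))

φ(x) = 19 · x^2 + 15 · x^4 has its unique global minimum at x* = 0 (since φ'(x) = 38x + 60x^3 = 0 only at x = 0 for real x with both coefficients positive, and φ → ∞ as |x| → ∞). At x* = 0, φ(0) = 0 and φ''(0) = 38. Laplace's method then gives
  I(n) ~ sqrt(2π / (n · φ''(0))) · e^(−n φ(0)) = sqrt(2π / (38n)) = sqrt(π/(19n)).
The 15 · x^4 term contributes only at subleading order (an O(1/n) relative correction).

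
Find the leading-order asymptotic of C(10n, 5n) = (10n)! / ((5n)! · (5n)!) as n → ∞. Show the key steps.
C(10n, 5n) ~ (4)^(5n) · sqrt(1/(π·5n))

Write N = 5n. Apply Stirling to each factorial:
  (2N)! ~ sqrt(2π·2N) · (2N/e)^(2N),
  N! ~ sqrt(2π N) · (N/e)^N,
  (1N)! ~ sqrt(2π·1N) · (1N/e)^(1N).
The exponential factors combine to (2N)^(2N) / (N^N · (1N)^(1N)) = 2^(2N)/1^(1N) = (2^2/1^1)^N = (4)^N.
The square-root prefactors combine to sqrt(2π·2N) / (sqrt(2π N)·sqrt(2π·1N)) = sqrt(2 / (2π·1·N)) = sqrt(1/(π·5n)).
Substituting N = 5n: C(10n, 5n) ~ (4)^(5n) · sqrt(1/(π·5n)).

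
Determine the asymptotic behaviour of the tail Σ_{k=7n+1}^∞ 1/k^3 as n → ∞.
Σ_{k>7n} 1/k^3 ~ 1/(2 · (7n)^2)

Compare to the integral: ∫_{7n}^∞ x^(−3) dx = [−x^(−2)/2]_{7n}^∞ = 1/((3−1)·(7n)^2). Euler-Maclaurin then gives
  Σ_{k>7n} 1/k^3 = ∫_{7n}^∞ dx/x^3 − 1/(2·(7n)^3) + O(1/(7n)^4).
(Equivalently this is ζ(3) − Σ_{k≤7n} 1/k^3.)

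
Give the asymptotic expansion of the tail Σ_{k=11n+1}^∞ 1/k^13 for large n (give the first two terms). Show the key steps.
Σ_{k>11n} 1/k^13 = 1/(12 · (11n)^12) − 1/(2 · (11n)^13) + O(1/(11n)^14)

Compare to the integral: ∫_{11n}^∞ x^(−13) dx = [−x^(−12)/12]_{11n}^∞ = 1/((13−1)·(11n)^12). The Euler-Maclaurin correction adds −f(11n)/2 = −1/(2·(11n)^13). Euler-Maclaurin then gives
  Σ_{k>11n} 1/k^13 = ∫_{11n}^∞ dx/x^13 − 1/(2·(11n)^13) + O(1/(11n)^14).
(Equivalently this is ζ(13) − Σ_{k≤11n} 1/k^13.)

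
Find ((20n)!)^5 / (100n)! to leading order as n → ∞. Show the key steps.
((20n)!)^5/(100n)! ~ ((2π·20n)^(4/2) / sqrt(5)) · 5^(−5·20n)  →  0

Write N = 20n. Stirling: N! ~ sqrt(2π N)(N/e)^N and (5N)! ~ sqrt(2π·5N)·(5N/e)^(5N).
  (N!)^5/(5N)! ~ (2π N)^(5/2) (N/e)^(5N) / [sqrt(2π·5N) (5N/e)^(5N)]
     = (2π N)^(5/2) / sqrt(2π·5N) · (N/(5N))^(5N)
     = (2π N)^((5−1)/2) / sqrt(5) · 5^(−5N).
Since 5^5 > 1, the factor 5^(−5N) decays exponentially, so the ratio → 0. Substituting N = 20n gives the stated form.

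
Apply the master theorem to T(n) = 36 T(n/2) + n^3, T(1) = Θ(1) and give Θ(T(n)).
T(n) = Θ(n^(log_2 36))

Master theorem: compare f(n) = n^3 to n^(log_2 36) where log_2 36 ≈ 5.170. Since 3 < log_2 36, we have f(n) = O(n^(log_2 36 − ε)) for some ε > 0 — Case 1. Hence T(n) = Θ(n^(log_2 36)).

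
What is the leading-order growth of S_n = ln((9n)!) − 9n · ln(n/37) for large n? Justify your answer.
S_n ~ 9n · (ln 333 − 1) + O(ln n)

Stirling: ln((9n)!) = 9n ln(9n) − 9n + O(ln n).
  S_n = 9n ln(9n) − 9n − 9n ln(n/37) + O(ln n)
      = 9n ln(9n) − 9n ln n + 9n ln 37 − 9n + O(ln n)
      = 9n ln 9 + 9n ln 37 − 9n + O(ln n)
      = 9n (ln 333 − 1) + O(ln n).
Numerically ln(333) − 1 ≈ 4.8081.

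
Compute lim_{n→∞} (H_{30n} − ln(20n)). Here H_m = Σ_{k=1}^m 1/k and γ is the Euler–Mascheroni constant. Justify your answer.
lim = ln(3/2) + γ

By Euler-Maclaurin, H_m = ln m + γ + O(1/m). So
  H_{30n} − ln(20n) = ln(30n) + γ − ln(20n) + O(1/n)
                       = ln(30/20) + γ + O(1/n).
Hence the limit is ln(30/20) + γ (= ln(3/2)).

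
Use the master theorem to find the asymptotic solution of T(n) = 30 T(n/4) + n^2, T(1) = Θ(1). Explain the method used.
T(n) = Θ(n^(log_4 30))

Master theorem: compare f(n) = n^2 to n^(log_4 30) where log_4 30 ≈ 2.453. Since 2 < log_4 30, we have f(n) = O(n^(log_4 30 − ε)) for some ε > 0 — Case 1. Hence T(n) = Θ(n^(log_4 30)).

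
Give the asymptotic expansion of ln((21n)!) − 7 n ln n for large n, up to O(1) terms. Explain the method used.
ln((21n)!) − 7 n ln n = 14 n ln n + 21(ln 21 − 1) n + (1/2) ln(2π·21n) + O(1/n)

Stirling: ln((21n)!) = 21n ln(21n) − 21n + (1/2) ln(2π·21n) + O(1/n).
Expand 21n ln(21n) = 21n (ln n + ln 21) = 21n ln n + 21n ln 21.
Subtract 7n ln n: leading term is (21 − 7) n ln n = 14 n ln n. The next term is 21n ln 21 − 21n = 21(ln 21 − 1) n. Then the (1/2) ln(2π·21n) correction.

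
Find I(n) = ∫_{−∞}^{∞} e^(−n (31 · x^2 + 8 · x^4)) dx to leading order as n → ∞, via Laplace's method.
I(n) ~ sqrt(π/(31n))

φ(x) = 31 · x^2 + 8 · x^4 has its unique global minimum at x* = 0 (since φ'(x) = 62x + 32x^3 = 0 only at x = 0 for real x with both coefficients positive, and φ → ∞ as |x| → ∞). At x* = 0, φ(0) = 0 and φ''(0) = 62. Laplace's method then gives
  I(n) ~ sqrt(2π / (n · φ''(0))) · e^(−n φ(0)) = sqrt(2π / (62n)) = sqrt(π/(31n)).
The 8 · x^4 term contributes only at subleading order (an O(1/n) relative correction).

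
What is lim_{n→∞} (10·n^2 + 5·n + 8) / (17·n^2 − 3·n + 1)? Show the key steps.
lim = 10/17

For large n the leading n^2 terms dominate both numerator and denominator. Dividing top and bottom by n^2, every other term tends to 0, leaving 10/17.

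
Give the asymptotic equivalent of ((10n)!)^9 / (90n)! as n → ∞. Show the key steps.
((10n)!)^9/(90n)! ~ ((2π·10n)^(8/2) / 3) · 9^(−9·10n)  →  0

Write N = 10n. Stirling: N! ~ sqrt(2π N)(N/e)^N and (9N)! ~ sqrt(2π·9N)·(9N/e)^(9N).
  (N!)^9/(9N)! ~ (2π N)^(9/2) (N/e)^(9N) / [sqrt(2π·9N) (9N/e)^(9N)]
     = (2π N)^(9/2) / sqrt(2π·9N) · (N/(9N))^(9N)
     = (2π N)^((9−1)/2) / 3 · 9^(−9N).
Since 9^9 > 1, the factor 9^(−9N) decays exponentially, so the ratio → 0. Substituting N = 10n gives the stated form.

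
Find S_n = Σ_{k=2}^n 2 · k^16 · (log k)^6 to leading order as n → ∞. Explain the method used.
S_n ~ 2 · n^17 · (log n)^6 / 17

By integral comparison, S_n = ∫_1^n 2 · x^16 · (log x)^6 dx + O(n^16 · (log n)^6). For the integral, the leading term of ∫_1^n x^16 (log x)^6 dx is n^17/17 · (log n)^6 (by repeated integration by parts; each step lowers the log-exponent and produces a relatively O(1/log n) correction). Hence S_n ~ 2 · n^17 · (log n)^6 / 17.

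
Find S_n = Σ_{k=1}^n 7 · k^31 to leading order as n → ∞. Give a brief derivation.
S_n ~ 7 · n^32 / 32

By integral comparison (Euler-Maclaurin), Σ_{k=1}^n 7 · k^31 = 7 · ∫_0^n x^31 dx + O(n^31) = 7 · n^32/32 + O(n^31). (Equivalently, Faulhaber's formula gives the same leading term.)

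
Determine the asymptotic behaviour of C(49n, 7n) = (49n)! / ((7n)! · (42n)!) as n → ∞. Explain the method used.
C(49n, 7n) ~ (823543/46656)^(7n) · sqrt(7/(12π·7n))

Write N = 7n. Apply Stirling to each factorial:
  (7N)! ~ sqrt(2π·7N) · (7N/e)^(7N),
  N! ~ sqrt(2π N) · (N/e)^N,
  (6N)! ~ sqrt(2π·6N) · (6N/e)^(6N).
The exponential factors combine to (7N)^(7N) / (N^N · (6N)^(6N)) = 7^(7N)/6^(6N) = (7^7/6^6)^N = (823543/46656)^N.
The square-root prefactors combine to sqrt(2π·7N) / (sqrt(2π N)·sqrt(2π·6N)) = sqrt(7 / (2π·6·N)) = sqrt(7/(12π·7n)).
Substituting N = 7n: C(49n, 7n) ~ (823543/46656)^(7n) · sqrt(7/(12π·7n)).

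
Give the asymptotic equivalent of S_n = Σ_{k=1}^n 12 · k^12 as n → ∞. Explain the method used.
S_n ~ 12 · n^13 / 13

By integral comparison (Euler-Maclaurin), Σ_{k=1}^n 12 · k^12 = 12 · ∫_0^n x^12 dx + O(n^12) = 12 · n^13/13 + O(n^12). (Equivalently, Faulhaber's formula gives the same leading term.)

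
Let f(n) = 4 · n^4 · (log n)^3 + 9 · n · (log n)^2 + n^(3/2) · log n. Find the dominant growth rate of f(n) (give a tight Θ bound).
f(n) ∈ Θ(n^4 · (log n)^3)

Compare the terms by growth order. For large n, n^a · (log n)^b dominates n^a' · (log n)^b' iff a > a', or (a = a' and b > b'). Ranking the 3 terms shows the dominant one is 4 · n^4 · (log n)^3. Hence f(n) ∈ Θ(n^4 · (log n)^3).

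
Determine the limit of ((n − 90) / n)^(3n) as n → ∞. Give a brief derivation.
lim = e^(−270)

Rewrite as (1 − 90/n)^(3n). By the standard limit (1 + x/n)^n → e^x, we have (1 − 90/n)^n → e^(−90), and raising to the 3rd power gives e^(−270).
More precisely, ln[(1 − 90/n)^(3n)] = 3n · ln(1 − 90/n) = 3n · (-90/n + O(1/n^2)) = -270 + O(1/n) → -270.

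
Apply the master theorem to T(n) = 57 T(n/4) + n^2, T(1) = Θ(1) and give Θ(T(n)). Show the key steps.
T(n) = Θ(n^(log_4 57))

Master theorem: compare f(n) = n^2 to n^(log_4 57) where log_4 57 ≈ 2.916. Since 2 < log_4 57, we have f(n) = O(n^(log_4 57 − ε)) for some ε > 0 — Case 1. Hence T(n) = Θ(n^(log_4 57)).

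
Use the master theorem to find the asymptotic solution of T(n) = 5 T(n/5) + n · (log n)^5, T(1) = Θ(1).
T(n) = Θ(n · (log n)^6)

Here log_5 5 = 1 and f(n) = n · (log n)^5 = Θ(n^(log_5 5) · (log n)^5). This is the extended Case 2 of the master theorem (f matches the critical exponent up to log factors), giving T(n) = Θ(n^(log_5 5) · (log n)^(5+1)) = Θ(n · (log n)^6).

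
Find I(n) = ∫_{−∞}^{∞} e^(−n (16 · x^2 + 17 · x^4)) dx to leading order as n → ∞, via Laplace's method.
I(n) ~ sqrt(π/(16n))

φ(x) = 16 · x^2 + 17 · x^4 has its unique global minimum at x* = 0 (since φ'(x) = 32x + 68x^3 = 0 only at x = 0 for real x with both coefficients positive, and φ → ∞ as |x| → ∞). At x* = 0, φ(0) = 0 and φ''(0) = 32. Laplace's method then gives
  I(n) ~ sqrt(2π / (n · φ''(0))) · e^(−n φ(0)) = sqrt(2π / (32n)) = sqrt(π/(16n)).
The 17 · x^4 term contributes only at subleading order (an O(1/n) relative correction).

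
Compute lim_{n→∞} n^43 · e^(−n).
lim = 0

Exponentials with base > 1 dominate every fixed polynomial: for any fixed c, n^c / e^n → 0 as n → ∞ (e.g. by the ratio test, or since e^n grows faster than any power of n). Hence n^43 · e^(−n) = n^43 / e^n → 0.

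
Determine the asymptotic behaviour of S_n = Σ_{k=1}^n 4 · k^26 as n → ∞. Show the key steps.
S_n ~ 4 · n^27 / 27

By integral comparison (Euler-Maclaurin), Σ_{k=1}^n 4 · k^26 = 4 · ∫_0^n x^26 dx + O(n^26) = 4 · n^27/27 + O(n^26). (Equivalently, Faulhaber's formula gives the same leading term.)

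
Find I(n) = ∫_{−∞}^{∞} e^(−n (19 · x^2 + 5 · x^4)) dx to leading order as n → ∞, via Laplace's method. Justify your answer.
I(n) ~ sqrt(π/(19n))

φ(x) = 19 · x^2 + 5 · x^4 has its unique global minimum at x* = 0 (since φ'(x) = 38x + 20x^3 = 0 only at x = 0 for real x with both coefficients positive, and φ → ∞ as |x| → ∞). At x* = 0, φ(0) = 0 and φ''(0) = 38. Laplace's method then gives
  I(n) ~ sqrt(2π / (n · φ''(0))) · e^(−n φ(0)) = sqrt(2π / (38n)) = sqrt(π/(19n)).
The 5 · x^4 term contributes only at subleading order (an O(1/n) relative correction).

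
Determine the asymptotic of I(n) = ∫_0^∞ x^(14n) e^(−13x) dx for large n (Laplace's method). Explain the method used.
I(n) ~ (sqrt(2π·14n) / 13) · (14n/(13e))^(14n)

Write the integrand as exp(14n ln x − 13x) and set f(x) = 14n ln x − 13x. Then f'(x) = 14n/x − 13 = 0 at x* = 14n/13, and f''(x*) = −14n/x*^2 = −13^2/(14n). Laplace's method (interior maximum) gives
  I(n) ~ e^(f(x*)) · sqrt(2π / |f''(x*)|)
        = exp(14n ln(14n/13) − 14n) · sqrt(2π · 14n / 13^2)
        = (14n/13)^(14n) e^(−14n) · sqrt(2π·14n) / 13
        = (sqrt(2π·14n) / 13) · (14n/(13e))^(14n).
This matches Γ(14n+1)/13^(14n+1) with Stirling applied to Γ.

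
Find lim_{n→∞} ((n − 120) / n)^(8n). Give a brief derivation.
lim = e^(−960)

Rewrite as (1 − 120/n)^(8n). By the standard limit (1 + x/n)^n → e^x, we have (1 − 120/n)^n → e^(−120), and raising to the 8th power gives e^(−960).
More precisely, ln[(1 − 120/n)^(8n)] = 8n · ln(1 − 120/n) = 8n · (-120/n + O(1/n^2)) = -960 + O(1/n) → -960.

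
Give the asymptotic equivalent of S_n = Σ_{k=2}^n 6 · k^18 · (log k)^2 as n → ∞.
S_n ~ 6 · n^19 · (log n)^2 / 19

By integral comparison, S_n = ∫_1^n 6 · x^18 · (log x)^2 dx + O(n^18 · (log n)^2). For the integral, the leading term of ∫_1^n x^18 (log x)^2 dx is n^19/19 · (log n)^2 (by repeated integration by parts; each step lowers the log-exponent and produces a relatively O(1/log n) correction). Hence S_n ~ 6 · n^19 · (log n)^2 / 19.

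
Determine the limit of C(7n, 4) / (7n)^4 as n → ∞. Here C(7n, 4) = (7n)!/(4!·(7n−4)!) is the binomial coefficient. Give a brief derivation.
lim = 1/4! = 1/24

With N = 7n → ∞: C(N, 4) / N^4 = [N(N−1)…(N−3)] / (4! · N^4) = (1/4!) · 1 · (1 − 1/(7n)) · (1 − 2/(7n)) · (1 − 3/(7n)). Each factor → 1 as N → ∞, so the limit is 1/4! = 1/24.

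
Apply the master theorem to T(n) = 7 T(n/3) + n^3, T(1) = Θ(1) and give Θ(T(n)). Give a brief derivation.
T(n) = Θ(n^3)

log_3 7 ≈ 1.771. f(n) = n^3 dominates n^(log_3 7) since 3 > 1.771, and the regularity condition a·f(n/b) = 7·(n/3)^3 = (7/27)·n^3 ≤ c·f(n) holds with c = 7/27 ≈ 0.259 < 1. So this is Case 3: T(n) = Θ(f(n)) = Θ(n^3).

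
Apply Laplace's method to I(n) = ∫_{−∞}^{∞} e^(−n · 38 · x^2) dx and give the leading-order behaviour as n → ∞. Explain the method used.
I(n) = sqrt(π/(38n))

Here φ(x) = 38 · x^2 has its unique minimum at x* = 0 with φ(x*) = 0 and φ''(x*) = 76. Laplace's method gives
  I(n) ~ e^(−n φ(x*)) · sqrt(2π / (n · φ''(x*))) = sqrt(2π / (76n)) = sqrt(π/(38n)).
This is exact: substituting u = (x − 0)·sqrt(38n) gives I(n) = (1/sqrt(38n)) ∫_{−∞}^{∞} e^(−u^2) du = sqrt(π/(38n)).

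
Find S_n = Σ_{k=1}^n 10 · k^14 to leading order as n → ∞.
S_n ~ 2 · n^15 / 3

By integral comparison (Euler-Maclaurin), Σ_{k=1}^n 10 · k^14 = 10 · ∫_0^n x^14 dx + O(n^14) = 10 · n^15/15 = 2 · n^15 / 3 + O(n^14). (Equivalently, Faulhaber's formula gives the same leading term.)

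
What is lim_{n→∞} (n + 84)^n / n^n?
lim = e^84

Rewrite as (1 + 84/n)^(n). By the standard limit (1 + x/n)^n → e^x, we have (1 + 84/n)^n → e^84, and raising to the 1st power gives e^84.
More precisely, ln[(1 + 84/n)^(n)] = n · ln(1 + 84/n) = n · (84/n + O(1/n^2)) = 84 + O(1/n) → 84.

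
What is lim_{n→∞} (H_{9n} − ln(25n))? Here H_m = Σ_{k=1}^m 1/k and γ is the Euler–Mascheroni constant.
lim = ln(9/25) + γ

By Euler-Maclaurin, H_m = ln m + γ + O(1/m). So
  H_{9n} − ln(25n) = ln(9n) + γ − ln(25n) + O(1/n)
                       = ln(9/25) + γ + O(1/n).
Hence the limit is ln(9/25) + γ.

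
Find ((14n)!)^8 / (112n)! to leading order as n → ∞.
((14n)!)^8/(112n)! ~ ((2π·14n)^(7/2) / sqrt(8)) · 8^(−8·14n)  →  0

Write N = 14n. Stirling: N! ~ sqrt(2π N)(N/e)^N and (8N)! ~ sqrt(2π·8N)·(8N/e)^(8N).
  (N!)^8/(8N)! ~ (2π N)^(8/2) (N/e)^(8N) / [sqrt(2π·8N) (8N/e)^(8N)]
     = (2π N)^(8/2) / sqrt(2π·8N) · (N/(8N))^(8N)
     = (2π N)^((8−1)/2) / sqrt(8) · 8^(−8N).
Since 8^8 > 1, the factor 8^(−8N) decays exponentially, so the ratio → 0. Substituting N = 14n gives the stated form.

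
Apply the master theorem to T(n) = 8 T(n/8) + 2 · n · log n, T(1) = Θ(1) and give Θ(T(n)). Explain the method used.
T(n) = Θ(n · (log n)^2)

Here log_8 8 = 1 and f(n) = 2 · n · log n = Θ(n^(log_8 8) · (log n)^1). This is the extended Case 2 of the master theorem (f matches the critical exponent up to log factors), giving T(n) = Θ(n^(log_8 8) · (log n)^(1+1)) = Θ(n · (log n)^2).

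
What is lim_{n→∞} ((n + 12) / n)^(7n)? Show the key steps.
lim = e^84

Rewrite as (1 + 12/n)^(7n). By the standard limit (1 + x/n)^n → e^x, we have (1 + 12/n)^n → e^12, and raising to the 7th power gives e^84.
More precisely, ln[(1 + 12/n)^(7n)] = 7n · ln(1 + 12/n) = 7n · (12/n + O(1/n^2)) = 84 + O(1/n) → 84.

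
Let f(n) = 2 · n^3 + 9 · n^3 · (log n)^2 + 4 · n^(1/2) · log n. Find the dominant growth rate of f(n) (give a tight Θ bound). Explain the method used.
f(n) ∈ Θ(n^3 · (log n)^2)

Compare the terms by growth order. For large n, n^a · (log n)^b dominates n^a' · (log n)^b' iff a > a', or (a = a' and b > b'). Ranking the 3 terms shows the dominant one is 9 · n^3 · (log n)^2. Hence f(n) ∈ Θ(n^3 · (log n)^2).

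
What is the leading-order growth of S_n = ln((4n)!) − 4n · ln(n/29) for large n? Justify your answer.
S_n ~ 4n · (ln 116 − 1) + O(ln n)

Stirling: ln((4n)!) = 4n ln(4n) − 4n + O(ln n).
  S_n = 4n ln(4n) − 4n − 4n ln(n/29) + O(ln n)
      = 4n ln(4n) − 4n ln n + 4n ln 29 − 4n + O(ln n)
      = 4n ln 4 + 4n ln 29 − 4n + O(ln n)
      = 4n (ln 116 − 1) + O(ln n).
Numerically ln(116) − 1 ≈ 3.7536.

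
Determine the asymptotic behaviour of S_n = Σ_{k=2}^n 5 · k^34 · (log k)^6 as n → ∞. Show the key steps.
S_n ~ n^35 · (log n)^6 / 7

By integral comparison, S_n = ∫_1^n 5 · x^34 · (log x)^6 dx + O(n^34 · (log n)^6). For the integral, the leading term of ∫_1^n x^34 (log x)^6 dx is n^35/35 · (log n)^6 (by repeated integration by parts; each step lowers the log-exponent and produces a relatively O(1/log n) correction). Hence S_n ~ n^35 · (log n)^6 / 7.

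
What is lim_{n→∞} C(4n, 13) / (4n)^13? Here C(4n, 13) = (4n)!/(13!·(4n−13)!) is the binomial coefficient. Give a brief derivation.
lim = 1/13! = 1/6227020800

With N = 4n → ∞: C(N, 13) / N^13 = [N(N−1)…(N−12)] / (13! · N^13) = (1/13!) · 1 · (1 − 1/(4n)) · … · (1 − 12/(4n)). Each factor → 1 as N → ∞, so the limit is 1/13! = 1/6227020800.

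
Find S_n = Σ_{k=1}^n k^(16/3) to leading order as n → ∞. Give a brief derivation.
S_n ~ (3/19) · n^(19/3)

Integral comparison: Σ_{k=1}^n k^(16/3) = ∫_0^n x^(16/3) dx + O(n^(16/3)). The integral is n^(1 + 16/3) / (1 + 16/3) = n^((16+3)/3) / ((16+3)/3) = (3/19) · n^(19/3).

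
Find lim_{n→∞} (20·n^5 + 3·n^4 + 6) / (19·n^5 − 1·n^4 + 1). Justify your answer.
lim = 20/19

For large n the leading n^5 terms dominate both numerator and denominator. Dividing top and bottom by n^5, every other term tends to 0, leaving 20/19.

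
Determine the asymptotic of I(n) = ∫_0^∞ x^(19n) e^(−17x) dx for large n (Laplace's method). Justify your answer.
I(n) ~ (sqrt(2π·19n) / 17) · (19n/(17e))^(19n)

Write the integrand as exp(19n ln x − 17x) and set f(x) = 19n ln x − 17x. Then f'(x) = 19n/x − 17 = 0 at x* = 19n/17, and f''(x*) = −19n/x*^2 = −17^2/(19n). Laplace's method (interior maximum) gives
  I(n) ~ e^(f(x*)) · sqrt(2π / |f''(x*)|)
        = exp(19n ln(19n/17) − 19n) · sqrt(2π · 19n / 17^2)
        = (19n/17)^(19n) e^(−19n) · sqrt(2π·19n) / 17
        = (sqrt(2π·19n) / 17) · (19n/(17e))^(19n).
This matches Γ(19n+1)/17^(19n+1) with Stirling applied to Γ.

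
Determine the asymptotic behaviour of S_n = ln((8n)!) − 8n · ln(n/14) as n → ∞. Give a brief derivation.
S_n ~ 8n · (ln 112 − 1) + O(ln n)

Stirling: ln((8n)!) = 8n ln(8n) − 8n + O(ln n).
  S_n = 8n ln(8n) − 8n − 8n ln(n/14) + O(ln n)
      = 8n ln(8n) − 8n ln n + 8n ln 14 − 8n + O(ln n)
      = 8n ln 8 + 8n ln 14 − 8n + O(ln n)
      = 8n (ln 112 − 1) + O(ln n).
Numerically ln(112) − 1 ≈ 3.7185.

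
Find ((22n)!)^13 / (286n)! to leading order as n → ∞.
((22n)!)^13/(286n)! ~ ((2π·22n)^(12/2) / sqrt(13)) · 13^(−13·22n)  →  0

Write N = 22n. Stirling: N! ~ sqrt(2π N)(N/e)^N and (13N)! ~ sqrt(2π·13N)·(13N/e)^(13N).
  (N!)^13/(13N)! ~ (2π N)^(13/2) (N/e)^(13N) / [sqrt(2π·13N) (13N/e)^(13N)]
     = (2π N)^(13/2) / sqrt(2π·13N) · (N/(13N))^(13N)
     = (2π N)^((13−1)/2) / sqrt(13) · 13^(−13N).
Since 13^13 > 1, the factor 13^(−13N) decays exponentially, so the ratio → 0. Substituting N = 22n gives the stated form.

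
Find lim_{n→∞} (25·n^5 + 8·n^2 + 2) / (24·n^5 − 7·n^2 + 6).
lim = 25/24

For large n the leading n^5 terms dominate both numerator and denominator. Dividing top and bottom by n^5, every other term tends to 0, leaving 25/24.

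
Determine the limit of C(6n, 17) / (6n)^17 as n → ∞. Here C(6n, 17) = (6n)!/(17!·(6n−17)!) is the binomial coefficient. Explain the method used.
lim = 1/17! = 1/355687428096000

With N = 6n → ∞: C(N, 17) / N^17 = [N(N−1)…(N−16)] / (17! · N^17) = (1/17!) · 1 · (1 − 1/(6n)) · … · (1 − 16/(6n)). Each factor → 1 as N → ∞, so the limit is 1/17! = 1/355687428096000.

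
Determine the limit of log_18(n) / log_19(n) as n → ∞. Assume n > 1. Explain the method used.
lim = ln(19) / ln(18) = log_18(19)

Change of base: log_18(n) = ln n / ln 18 and log_19(n) = ln n / ln 19. The ratio is (ln n / ln 18) · (ln 19 / ln n) = ln 19 / ln 18, a constant independent of n. So the limit is ln 19 / ln 18 = log_18(19).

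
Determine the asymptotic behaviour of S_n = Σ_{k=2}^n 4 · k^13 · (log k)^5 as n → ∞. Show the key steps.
S_n ~ 2 · n^14 · (log n)^5 / 7

By integral comparison, S_n = ∫_1^n 4 · x^13 · (log x)^5 dx + O(n^13 · (log n)^5). For the integral, the leading term of ∫_1^n x^13 (log x)^5 dx is n^14/14 · (log n)^5 (by repeated integration by parts; each step lowers the log-exponent and produces a relatively O(1/log n) correction). Hence S_n ~ 2 · n^14 · (log n)^5 / 7.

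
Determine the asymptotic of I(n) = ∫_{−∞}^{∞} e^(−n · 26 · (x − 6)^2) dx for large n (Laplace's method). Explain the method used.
I(n) = sqrt(π/(26n))

Here φ(x) = 26 · (x − 6)^2 has its unique minimum at x* = 6 with φ(x*) = 0 and φ''(x*) = 52. Laplace's method gives
  I(n) ~ e^(−n φ(x*)) · sqrt(2π / (n · φ''(x*))) = sqrt(2π / (52n)) = sqrt(π/(26n)).
This is exact: substituting u = (x − 6)·sqrt(26n) gives I(n) = (1/sqrt(26n)) ∫_{−∞}^{∞} e^(−u^2) du = sqrt(π/(26n)).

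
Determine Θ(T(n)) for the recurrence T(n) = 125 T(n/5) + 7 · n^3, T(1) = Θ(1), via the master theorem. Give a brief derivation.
T(n) = Θ(n^3 log n)

log_5 125 = 3, and f(n) = 7 · n^3 = Θ(n^(log_5 125)). This is Case 2 of the master theorem: T(n) = Θ(f(n) · log n) = Θ(n^3 log n).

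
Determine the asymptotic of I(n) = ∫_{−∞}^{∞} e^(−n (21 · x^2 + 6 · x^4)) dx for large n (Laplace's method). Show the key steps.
I(n) ~ sqrt(π/(21n))

φ(x) = 21 · x^2 + 6 · x^4 has its unique global minimum at x* = 0 (since φ'(x) = 42x + 24x^3 = 0 only at x = 0 for real x with both coefficients positive, and φ → ∞ as |x| → ∞). At x* = 0, φ(0) = 0 and φ''(0) = 42. Laplace's method then gives
  I(n) ~ sqrt(2π / (n · φ''(0))) · e^(−n φ(0)) = sqrt(2π / (42n)) = sqrt(π/(21n)).
The 6 · x^4 term contributes only at subleading order (an O(1/n) relative correction).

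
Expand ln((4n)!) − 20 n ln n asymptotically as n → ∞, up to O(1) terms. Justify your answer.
ln((4n)!) − 20 n ln n = −16 n ln n + 4(ln 4 − 1) n + (1/2) ln(2π·4n) + O(1/n)

Stirling: ln((4n)!) = 4n ln(4n) − 4n + (1/2) ln(2π·4n) + O(1/n).
Expand 4n ln(4n) = 4n (ln n + ln 4) = 4n ln n + 4n ln 4.
Subtract 20n ln n: leading term is (4 − 20) n ln n = −16 n ln n. The next term is 4n ln 4 − 4n = 4(ln 4 − 1) n. Then the (1/2) ln(2π·4n) correction.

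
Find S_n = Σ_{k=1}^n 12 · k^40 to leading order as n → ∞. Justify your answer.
S_n ~ 12 · n^41 / 41

By integral comparison (Euler-Maclaurin), Σ_{k=1}^n 12 · k^40 = 12 · ∫_0^n x^40 dx + O(n^40) = 12 · n^41/41 + O(n^40). (Equivalently, Faulhaber's formula gives the same leading term.)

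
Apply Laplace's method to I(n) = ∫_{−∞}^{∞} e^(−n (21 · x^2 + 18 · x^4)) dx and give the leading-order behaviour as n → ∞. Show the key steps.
I(n) ~ sqrt(π/(21n))

φ(x) = 21 · x^2 + 18 · x^4 has its unique global minimum at x* = 0 (since φ'(x) = 42x + 72x^3 = 0 only at x = 0 for real x with both coefficients positive, and φ → ∞ as |x| → ∞). At x* = 0, φ(0) = 0 and φ''(0) = 42. Laplace's method then gives
  I(n) ~ sqrt(2π / (n · φ''(0))) · e^(−n φ(0)) = sqrt(2π / (42n)) = sqrt(π/(21n)).
The 18 · x^4 term contributes only at subleading order (an O(1/n) relative correction).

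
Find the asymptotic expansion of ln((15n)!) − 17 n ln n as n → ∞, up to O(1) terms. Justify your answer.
ln((15n)!) − 17 n ln n = −2 n ln n + 15(ln 15 − 1) n + (1/2) ln(2π·15n) + O(1/n)

Stirling: ln((15n)!) = 15n ln(15n) − 15n + (1/2) ln(2π·15n) + O(1/n).
Expand 15n ln(15n) = 15n (ln n + ln 15) = 15n ln n + 15n ln 15.
Subtract 17n ln n: leading term is (15 − 17) n ln n = −2 n ln n. The next term is 15n ln 15 − 15n = 15(ln 15 − 1) n. Then the (1/2) ln(2π·15n) correction.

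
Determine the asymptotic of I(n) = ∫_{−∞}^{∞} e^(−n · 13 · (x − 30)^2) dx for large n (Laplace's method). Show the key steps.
I(n) = sqrt(π/(13n))

Here φ(x) = 13 · (x − 30)^2 has its unique minimum at x* = 30 with φ(x*) = 0 and φ''(x*) = 26. Laplace's method gives
  I(n) ~ e^(−n φ(x*)) · sqrt(2π / (n · φ''(x*))) = sqrt(2π / (26n)) = sqrt(π/(13n)).
This is exact: substituting u = (x − 30)·sqrt(13n) gives I(n) = (1/sqrt(13n)) ∫_{−∞}^{∞} e^(−u^2) du = sqrt(π/(13n)).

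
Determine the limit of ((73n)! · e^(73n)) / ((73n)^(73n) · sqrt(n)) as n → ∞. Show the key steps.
lim = sqrt(2π·73)

Stirling: (73n)! ~ sqrt(2π·73n) · (73n/e)^(73n). Hence
  (73n)! · e^(73n) / (73n)^(73n) ~ sqrt(2π·73n).
Dividing by sqrt(n): sqrt(2π·73n) / sqrt(n) = sqrt(2π·73) · n^((1−1)/2), so the limit is sqrt(2π·73).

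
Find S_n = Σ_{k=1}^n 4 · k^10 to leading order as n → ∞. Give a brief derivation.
S_n ~ 4 · n^11 / 11

By integral comparison (Euler-Maclaurin), Σ_{k=1}^n 4 · k^10 = 4 · ∫_0^n x^10 dx + O(n^10) = 4 · n^11/11 + O(n^10). (Equivalently, Faulhaber's formula gives the same leading term.)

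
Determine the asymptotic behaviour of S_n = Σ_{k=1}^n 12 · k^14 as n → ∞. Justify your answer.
S_n ~ 4 · n^15 / 5

By integral comparison (Euler-Maclaurin), Σ_{k=1}^n 12 · k^14 = 12 · ∫_0^n x^14 dx + O(n^14) = 12 · n^15/15 = 4 · n^15 / 5 + O(n^14). (Equivalently, Faulhaber's formula gives the same leading term.)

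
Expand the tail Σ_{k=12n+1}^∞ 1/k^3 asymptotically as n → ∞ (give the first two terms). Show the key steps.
Σ_{k>12n} 1/k^3 = 1/(2 · (12n)^2) − 1/(2 · (12n)^3) + O(1/(12n)^4)

Compare to the integral: ∫_{12n}^∞ x^(−3) dx = [−x^(−2)/2]_{12n}^∞ = 1/((3−1)·(12n)^2). The Euler-Maclaurin correction adds −f(12n)/2 = −1/(2·(12n)^3). Euler-Maclaurin then gives
  Σ_{k>12n} 1/k^3 = ∫_{12n}^∞ dx/x^3 − 1/(2·(12n)^3) + O(1/(12n)^4).
(Equivalently this is ζ(3) − Σ_{k≤12n} 1/k^3.)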